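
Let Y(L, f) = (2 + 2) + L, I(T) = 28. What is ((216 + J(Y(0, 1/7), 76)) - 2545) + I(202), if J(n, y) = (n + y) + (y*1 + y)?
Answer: -2069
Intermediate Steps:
Y(L, f) = 4 + L
J(n, y) = n + 3*y (J(n, y) = (n + y) + (y + y) = (n + y) + 2*y = n + 3*y)
((216 + J(Y(0, 1/7), 76)) - 2545) + I(202) = ((216 + ((4 + 0) + 3*76)) - 2545) + 28 = ((216 + (4 + 228)) - 2545) + 28 = ((216 + 232) - 2545) + 28 = (448 - 2545) + 28 = -2097 + 28 = -2069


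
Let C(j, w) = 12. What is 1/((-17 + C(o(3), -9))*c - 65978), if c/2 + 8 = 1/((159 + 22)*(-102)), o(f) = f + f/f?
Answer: -9231/608304433 ≈ -1.5175e-5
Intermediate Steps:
o(f) = 1 + f (o(f) = f + 1 = 1 + f)
c = -147697/9231 (c = -16 + 2*(1/((159 + 22)*(-102))) = -16 + 2*(-1/102/181) = -16 + 2*((1/181)*(-1/102)) = -16 + 2*(-1/18462) = -16 - 1/9231 = -147697/9231 ≈ -16.000)
1/((-17 + C(o(3), -9))*c - 65978) = 1/((-17 + 12)*(-147697/9231) - 65978) = 1/(-5*(-147697/9231) - 65978) = 1/(738485/9231 - 65978) = 1/(-608304433/9231) = -9231/608304433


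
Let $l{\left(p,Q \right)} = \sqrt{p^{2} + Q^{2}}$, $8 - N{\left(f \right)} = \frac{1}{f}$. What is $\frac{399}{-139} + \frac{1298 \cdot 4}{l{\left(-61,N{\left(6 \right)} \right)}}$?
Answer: $- \frac{399}{139} + \frac{31152 \sqrt{136165}}{136165} \approx 81.551$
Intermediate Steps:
$N{\left(f \right)} = 8 - \frac{1}{f}$
$l{\left(p,Q \right)} = \sqrt{Q^{2} + p^{2}}$
$\frac{399}{-139} + \frac{1298 \cdot 4}{l{\left(-61,N{\left(6 \right)} \right)}} = \frac{399}{-139} + \frac{1298 \cdot 4}{\sqrt{\left(8 - \frac{1}{6}\right)^{2} + \left(-61\right)^{2}}} = 399 \left(- \frac{1}{139}\right) + \frac{5192}{\sqrt{\left(8 - \frac{1}{6}\right)^{2} + 3721}} = - \frac{399}{139} + \frac{5192}{\sqrt{\left(8 - \frac{1}{6}\right)^{2} + 3721}} = - \frac{399}{139} + \frac{5192}{\sqrt{\left(\frac{47}{6}\right)^{2} + 3721}} = - \frac{399}{139} + \frac{5192}{\sqrt{\frac{2209}{36} + 3721}} = - \frac{399}{139} + \frac{5192}{\sqrt{\frac{136165}{36}}} = - \frac{399}{139} + \frac{5192}{\frac{1}{6} \sqrt{136165}} = - \frac{399}{139} + 5192 \frac{6 \sqrt{136165}}{136165} = - \frac{399}{139} + \frac{31152 \sqrt{136165}}{136165}$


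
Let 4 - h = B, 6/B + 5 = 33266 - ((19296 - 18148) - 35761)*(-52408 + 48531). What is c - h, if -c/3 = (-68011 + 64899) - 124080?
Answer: 25596105413237/67080670 ≈ 3.8157e+5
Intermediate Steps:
B = -3/67080670 (B = 6/(-5 + (33266 - ((19296 - 18148) - 35761)*(-52408 + 48531))) = 6/(-5 + (33266 - (1148 - 35761)*(-3877))) = 6/(-5 + (33266 - (-34613)*(-3877))) = 6/(-5 + (33266 - 1*134194601)) = 6/(-5 + (33266 - 134194601)) = 6/(-5 - 134161335) = 6/(-134161340) = 6*(-1/134161340) = -3/67080670 ≈ -4.4722e-8)
h = 268322683/67080670 (h = 4 - 1*(-3/67080670) = 4 + 3/67080670 = 268322683/67080670 ≈ 4.0000)
c = 381576 (c = -3*((-68011 + 64899) - 124080) = -3*(-3112 - 124080) = -3*(-127192) = 381576)
c - h = 381576 - 1*268322683/67080670 = 381576 - 268322683/67080670 = 25596105413237/67080670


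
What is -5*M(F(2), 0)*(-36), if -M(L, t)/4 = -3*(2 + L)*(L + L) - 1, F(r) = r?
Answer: 35280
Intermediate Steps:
M(L, t) = 4 + 24*L*(2 + L) (M(L, t) = -4*(-3*(2 + L)*(L + L) - 1) = -4*(-3*(2 + L)*2*L - 1) = -4*(-6*L*(2 + L) - 1) = -4*(-1 - 6*L*(2 + L)) = 4 + 24*L*(2 + L))
-5*M(F(2), 0)*(-36) = -5*(4 + 24*2² + 48*2)*(-36) = -5*(4 + 24*4 + 96)*(-36) = -5*(4 + 96 + 96)*(-36) = -5*196*(-36) = -980*(-36) = 35280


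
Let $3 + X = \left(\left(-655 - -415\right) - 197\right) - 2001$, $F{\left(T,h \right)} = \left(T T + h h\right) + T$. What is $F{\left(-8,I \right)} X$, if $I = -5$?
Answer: $-197721$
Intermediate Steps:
$F{\left(T,h \right)} = T + T^{2} + h^{2}$ ($F{\left(T,h \right)} = \left(T^{2} + h^{2}\right) + T = T + T^{2} + h^{2}$)
$X = -2441$ ($X = -3 - 2438 = -2441$)
$F{\left(-8,I \right)} X = \left(-8 + \left(-8\right)^{2} + \left(-5\right)^{2}\right) \left(-2441\right) = \left(-8 + 64 + 25\right) \left(-2441\right) = 81 \left(-2441\right) = -197721$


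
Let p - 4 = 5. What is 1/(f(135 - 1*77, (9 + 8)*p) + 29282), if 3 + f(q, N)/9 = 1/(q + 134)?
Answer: 64/1872323 ≈ 3.4182e-5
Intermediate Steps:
p = 9 (p = 4 + 5 = 9)
f(q, N) = -27 + 9/(134 + q) (f(q, N) = -27 + 9/(q + 134) = -27 + 9/(134 + q))
1/(f(135 - 1*77, (9 + 8)*p) + 29282) = 1/(9*(-401 - 3*(135 - 1*77))/(134 + (135 - 1*77)) + 29282) = 1/(9*(-401 - 3*(135 - 77))/(134 + (135 - 77)) + 29282) = 1/(9*(-401 - 3*58)/(134 + 58) + 29282) = 1/(9*(-401 - 174)/192 + 29282) = 1/(9*(1/192)*(-575) + 29282) = 1/(-1725/64 + 29282) = 1/(1872323/64) = 64/1872323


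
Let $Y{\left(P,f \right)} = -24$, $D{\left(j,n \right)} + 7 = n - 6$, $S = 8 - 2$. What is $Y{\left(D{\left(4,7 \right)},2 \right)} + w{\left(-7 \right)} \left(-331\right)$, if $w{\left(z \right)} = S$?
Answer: $-2010$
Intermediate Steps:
$S = 6$ ($S = 8 - 2 = 6$)
$w{\left(z \right)} = 6$
$D{\left(j,n \right)} = -13 + n$ ($D{\left(j,n \right)} = -7 + \left(n - 6\right) = -7 + \left(-6 + n\right) = -13 + n$)
$Y{\left(D{\left(4,7 \right)},2 \right)} + w{\left(-7 \right)} \left(-331\right) = -24 + 6 \left(-331\right) = -24 - 1986 = -2010$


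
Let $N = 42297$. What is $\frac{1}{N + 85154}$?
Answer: $\frac{1}{127451} \approx 7.8462 \cdot 10^{-6}$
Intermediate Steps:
$\frac{1}{N + 85154} = \frac{1}{42297 + 85154} = \frac{1}{127451}$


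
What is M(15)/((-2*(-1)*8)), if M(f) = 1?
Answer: 1/16 ≈ 0.062500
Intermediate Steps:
M(15)/((-2*(-1)*8)) = 1/(-2*(-1)*8) = 1/(2*8) = 1/16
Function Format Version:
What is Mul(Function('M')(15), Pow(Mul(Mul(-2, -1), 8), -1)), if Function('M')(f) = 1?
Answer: Rational(1, 16) ≈ 0.062500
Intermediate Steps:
Mul(Function('M')(15), Pow(Mul(Mul(-2, -1), 8), -1)) = Mul(1, Pow(Mul(Mul(-2, -1), 8), -1)) = Mul(1, Pow(Mul(2, 8), -1)) = Mul(1, Pow(16, -1)) = Mul(1, Rational(1, 16)) = Rational(1, 16)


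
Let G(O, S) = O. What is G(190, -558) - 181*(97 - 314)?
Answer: 39467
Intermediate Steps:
G(190, -558) - 181*(97 - 314) = 190 - 181*(97 - 314) = 190 - 181*(-217) = 190 + 39277 = 39467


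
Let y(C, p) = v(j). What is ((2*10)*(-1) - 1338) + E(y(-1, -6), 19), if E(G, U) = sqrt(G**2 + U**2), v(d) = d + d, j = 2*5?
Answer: -1358 + sqrt(761) ≈ -1330.4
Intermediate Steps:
j = 10
v(d) = 2*d
y(C, p) = 20 (y(C, p) = 2*10 = 20)
((2*10)*(-1) - 1338) + E(y(-1, -6), 19) = ((2*10)*(-1) - 1338) + sqrt(20**2 + 19**2) = (20*(-1) - 1338) + sqrt(400 + 361) = (-20 - 1338) + sqrt(761) = -1358 + sqrt(761)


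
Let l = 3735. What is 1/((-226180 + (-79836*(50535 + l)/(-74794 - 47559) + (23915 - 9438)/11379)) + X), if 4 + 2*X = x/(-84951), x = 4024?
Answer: -39424478803479/7520979449786467589 ≈ -5.2419e-6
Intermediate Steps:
X = -171914/84951 (X = -2 + (4024/(-84951))/2 = -2 + (4024*(-1/84951))/2 = -2 + (1/2)*(-4024/84951) = -2 - 2012/84951 = -171914/84951 ≈ -2.0237)
1/((-226180 + (-79836*(50535 + l)/(-74794 - 47559) + (23915 - 9438)/11379)) + X) = 1/((-226180 + (-79836*(50535 + 3735)/(-74794 - 47559) + (23915 - 9438)/11379)) - 171914/84951) = 1/((-226180 + (-79836/((-122353/54270)) + 14477*(1/11379))) - 171914/84951) = 1/((-226180 + (-79836/((-122353*1/54270)) + 14477/11379)) - 171914/84951) = 1/((-226180 + (-79836/(-122353/54270) + 14477/11379)) - 171914/84951) = 1/((-226180 + (-79836*(-54270/122353) + 14477/11379)) - 171914/84951) = 1/((-226180 + (4332699720/122353 + 14477/11379)) - 171914/84951) = 1/((-226180 + 49303561418261/1392254787) - 171914/84951) = 1/(-265596626305399/1392254787 - 171914/84951) = 1/(-7520979449786467589/39424478803479) = -39424478803479/7520979449786467589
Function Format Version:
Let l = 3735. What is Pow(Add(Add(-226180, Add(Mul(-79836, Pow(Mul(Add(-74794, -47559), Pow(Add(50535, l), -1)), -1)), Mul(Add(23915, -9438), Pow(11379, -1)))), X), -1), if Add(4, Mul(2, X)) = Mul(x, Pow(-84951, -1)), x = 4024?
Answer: Rational(-39424478803479, 7520979449786467589) ≈ -5.2419e-6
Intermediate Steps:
X = Rational(-171914, 84951) (X = Add(-2, Mul(Rational(1, 2), Mul(4024, Pow(-84951, -1)))) = Add(-2, Mul(Rational(1, 2), Mul(4024, Rational(-1, 84951)))) = Add(-2, Mul(Rational(1, 2), Rational(-4024, 84951))) = Add(-2, Rational(-2012, 84951)) = Rational(-171914, 84951) ≈ -2.0237)
Pow(Add(Add(-226180, Add(Mul(-79836, Pow(Mul(Add(-74794, -47559), Pow(Add(50535, l), -1)), -1)), Mul(Add(23915, -9438), Pow(11379, -1)))), X), -1) = Pow(Add(Add(-226180, Add(Mul(-79836, Pow(Mul(Add(-74794, -47559), Pow(Add(50535, 3735), -1)), -1)), Mul(Add(23915, -9438), Pow(11379, -1)))), Rational(-171914, 84951)), -1) = Pow(Add(Add(-226180, Add(Mul(-79836, Pow(Mul(-122353, Pow(54270, -1)), -1)), Mul(14477, Rational(1, 11379)))), Rational(-171914, 84951)), -1) = Pow(Add(Add(-226180, Add(Mul(-79836, Pow(Mul(-122353, Rational(1, 54270)), -1)), Rational(14477, 11379))), Rational(-171914, 84951)), -1) = Pow(Add(Add(-226180, Add(Mul(-79836, Pow(Rational(-122353, 54270), -1)), Rational(14477, 11379))), Rational(-171914, 84951)), -1) = Pow(Add(Add(-226180, Add(Mul(-79836, Rational(-54270, 122353)), Rational(14477, 11379))), Rational(-171914, 84951)), -1) = Pow(Add(Add(-226180, Add(Rational(4332699720, 122353), Rational(14477, 11379))), Rational(-171914, 84951)), -1) = Pow(Add(Add(-226180, Rational(49303561418261, 1392254787)), Rational(-171914, 84951)), -1) = Pow(Add(Rational(-265596626305399, 1392254787), Rational(-171914, 84951)), -1) = Pow(Rational(-7520979449786467589, 39424478803479), -1) = Rational(-39424478803479, 7520979449786467589)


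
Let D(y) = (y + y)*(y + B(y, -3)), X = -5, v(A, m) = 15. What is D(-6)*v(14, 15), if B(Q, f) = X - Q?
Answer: 900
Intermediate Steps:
B(Q, f) = -5 - Q
D(y) = -10*y (D(y) = (y + y)*(y + (-5 - y)) = (2*y)*(-5) = -10*y)
D(-6)*v(14, 15) = -10*(-6)*15 = 60*15 = 900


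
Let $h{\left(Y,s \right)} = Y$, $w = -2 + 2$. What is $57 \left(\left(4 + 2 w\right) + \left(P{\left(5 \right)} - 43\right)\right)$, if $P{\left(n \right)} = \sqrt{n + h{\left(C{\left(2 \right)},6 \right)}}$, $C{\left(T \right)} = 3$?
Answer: $-2223 + 114 \sqrt{2} \approx -2061.8$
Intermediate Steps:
$w = 0$
$P{\left(n \right)} = \sqrt{3 + n}$ ($P{\left(n \right)} = \sqrt{n + 3} = \sqrt{3 + n}$)
$57 \left(\left(4 + 2 w\right) + \left(P{\left(5 \right)} - 43\right)\right) = 57 \left(\left(4 + 2 \cdot 0\right) + \left(\sqrt{3 + 5} - 43\right)\right) = 57 \left(\left(4 + 0\right) - \left(43 - \sqrt{8}\right)\right) = 57 \left(4 - \left(43 - 2 \sqrt{2}\right)\right) = 57 \left(-39 + 2 \sqrt{2}\right) = -2223 + 114 \sqrt{2}$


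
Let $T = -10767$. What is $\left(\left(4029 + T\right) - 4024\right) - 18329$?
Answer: $-29091$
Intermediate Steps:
$\left(\left(4029 + T\right) - 4024\right) - 18329 = \left(\left(4029 - 10767\right) - 4024\right) - 18329 = \left(-6738 - 4024\right) - 18329 = -10762 - 18329 = -29091$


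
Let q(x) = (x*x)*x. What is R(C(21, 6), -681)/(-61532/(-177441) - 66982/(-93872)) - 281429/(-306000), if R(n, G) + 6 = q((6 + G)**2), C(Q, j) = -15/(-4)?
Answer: 241048323353280313362307031512207/2702207199798000 ≈ 8.9204e+16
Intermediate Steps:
C(Q, j) = 15/4 (C(Q, j) = -15*(-1/4) = 15/4)
q(x) = x**3 (q(x) = x**2*x = x**3)
R(n, G) = -6 + (6 + G)**6 (R(n, G) = -6 + ((6 + G)**2)**3 = -6 + (6 + G)**6)
R(C(21, 6), -681)/(-61532/(-177441) - 66982/(-93872)) - 281429/(-306000) = (-6 + (6 - 681)**6)/(-61532/(-177441) - 66982/(-93872)) - 281429/(-306000) = (-6 + (-675)**6)/(-61532*(-1/177441) - 66982*(-1/93872)) - 281429*(-1/306000) = (-6 + 94585080322265625)/(61532/177441 + 33491/46936) + 281429/306000 = 94585080322265619/(8830742483/8328370776) + 281429/306000 = 94585080322265619*(8328370776/8830742483) + 281429/306000 = 787739618801569643389150344/8830742483 + 281429/306000 = 241048323353280313362307031512207/2702207199798000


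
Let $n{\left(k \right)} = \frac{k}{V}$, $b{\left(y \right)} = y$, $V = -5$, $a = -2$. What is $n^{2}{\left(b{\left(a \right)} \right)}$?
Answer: $\frac{4}{25} \approx 0.16$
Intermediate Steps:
$n{\left(k \right)} = - \frac{k}{5}$ ($n{\left(k \right)} = \frac{k}{-5} = k \left(- \frac{1}{5}\right) = - \frac{k}{5}$)
$n^{2}{\left(b{\left(a \right)} \right)} = \left(\left(- \frac{1}{5}\right) \left(-2\right)\right)^{2} = \left(\frac{2}{5}\right)^{2} = \frac{4}{25}$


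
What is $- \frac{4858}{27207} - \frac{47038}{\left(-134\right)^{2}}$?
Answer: $- \frac{683496557}{244264446} \approx -2.7982$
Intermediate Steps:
$- \frac{4858}{27207} - \frac{47038}{\left(-134\right)^{2}} = \left(-4858\right) \frac{1}{27207} - \frac{47038}{17956} = - \frac{4858}{27207} - \frac{23519}{8978} = - \frac{683496557}{244264446}$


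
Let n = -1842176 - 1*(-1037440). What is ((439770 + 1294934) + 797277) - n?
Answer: 3336717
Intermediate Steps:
n = -804736 (n = -1842176 + 1037440 = -804736)
((439770 + 1294934) + 797277) - n = ((439770 + 1294934) + 797277) - 1*(-804736) = (1734704 + 797277) + 804736 = 2531981 + 804736 = 3336717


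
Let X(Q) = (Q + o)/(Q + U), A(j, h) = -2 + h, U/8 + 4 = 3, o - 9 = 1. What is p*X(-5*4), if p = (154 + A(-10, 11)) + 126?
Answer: 1445/14 ≈ 103.21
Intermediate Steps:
o = 10 (o = 9 + 1 = 10)
U = -8 (U = -32 + 8*3 = -32 + 24 = -8)
X(Q) = (10 + Q)/(-8 + Q) (X(Q) = (Q + 10)/(Q - 8) = (10 + Q)/(-8 + Q))
p = 289 (p = (154 + (-2 + 11)) + 126 = (154 + 9) + 126 = 163 + 126 = 289)
p*X(-5*4) = 289*((10 - 5*4)/(-8 - 5*4)) = 289*((10 - 20)/(-8 - 20)) = 289*(-10/(-28)) = 289*(-1/28*(-10)) = 289*(5/14) = 1445/14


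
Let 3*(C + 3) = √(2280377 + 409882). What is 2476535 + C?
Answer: 2476532 + √2690259/3 ≈ 2.4771e+6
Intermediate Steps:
C = -3 + √2690259/3 (C = -3 + √(2280377 + 409882)/3 = -3 + √2690259/3 ≈ 543.73)
2476535 + C = 2476535 + (-3 + √2690259/3) = 2476532 + √2690259/3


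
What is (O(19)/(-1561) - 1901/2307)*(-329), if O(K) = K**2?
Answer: 178613536/514461 ≈ 347.19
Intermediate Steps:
(O(19)/(-1561) - 1901/2307)*(-329) = (19**2/(-1561) - 1901/2307)*(-329) = (361*(-1/1561) - 1901*1/2307)*(-329) = (-361/1561 - 1901/2307)*(-329) = -3800288/3601227*(-329) = 178613536/514461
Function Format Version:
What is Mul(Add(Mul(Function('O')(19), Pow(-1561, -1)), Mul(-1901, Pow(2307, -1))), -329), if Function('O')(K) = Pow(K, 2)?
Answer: Rational(178613536, 514461) ≈ 347.19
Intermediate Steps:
Mul(Add(Mul(Function('O')(19), Pow(-1561, -1)), Mul(-1901, Pow(2307, -1))), -329) = Mul(Add(Mul(Pow(19, 2), Pow(-1561, -1)), Mul(-1901, Pow(2307, -1))), -329) = Mul(Add(Mul(361, Rational(-1, 1561)), Mul(-1901, Rational(1, 2307))), -329) = Mul(Add(Rational(-361, 1561), Rational(-1901, 2307)), -329) = Mul(Rational(-3800288, 3601227), -329) = Rational(178613536, 514461)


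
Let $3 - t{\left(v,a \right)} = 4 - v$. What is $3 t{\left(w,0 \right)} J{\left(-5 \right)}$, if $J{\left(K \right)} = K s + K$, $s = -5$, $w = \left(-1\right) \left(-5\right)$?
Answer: $240$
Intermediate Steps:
$w = 5$
$t{\left(v,a \right)} = -1 + v$ ($t{\left(v,a \right)} = 3 - \left(4 - v\right) = 3 + \left(-4 + v\right) = -1 + v$)
$J{\left(K \right)} = - 4 K$ ($J{\left(K \right)} = K \left(-5\right) + K = - 5 K + K = - 4 K$)
$3 t{\left(w,0 \right)} J{\left(-5 \right)} = 3 \left(-1 + 5\right) \left(\left(-4\right) \left(-5\right)\right) = 3 \cdot 4 \cdot 20 = 12 \cdot 20 = 240$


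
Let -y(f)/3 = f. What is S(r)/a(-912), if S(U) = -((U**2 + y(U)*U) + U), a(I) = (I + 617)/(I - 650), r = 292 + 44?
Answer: 352162272/295 ≈ 1.1938e+6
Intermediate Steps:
y(f) = -3*f
r = 336
a(I) = (617 + I)/(-650 + I)
S(U) = -U + 2*U**2 (S(U) = -((U**2 + (-3*U)*U) + U) = -((U**2 - 3*U**2) + U) = -(-2*U**2 + U) = -(U - 2*U**2) = -U + 2*U**2)
S(r)/a(-912) = (336*(-1 + 2*336))/(((617 - 912)/(-650 - 912))) = (336*(-1 + 672))/((-295/(-1562))) = (336*671)/((-1/1562*(-295))) = 225456/(295/1562) = 225456*(1562/295) = 352162272/295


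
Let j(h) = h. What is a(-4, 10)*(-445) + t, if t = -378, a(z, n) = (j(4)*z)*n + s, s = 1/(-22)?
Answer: 1558529/22 ≈ 70842.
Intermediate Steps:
s = -1/22 ≈ -0.045455
a(z, n) = -1/22 + 4*n*z (a(z, n) = (4*z)*n - 1/22 = 4*n*z - 1/22 = -1/22 + 4*n*z)
a(-4, 10)*(-445) + t = (-1/22 + 4*10*(-4))*(-445) - 378 = (-1/22 - 160)*(-445) - 378 = -3521/22*(-445) - 378 = 1566845/22 - 378 = 1558529/22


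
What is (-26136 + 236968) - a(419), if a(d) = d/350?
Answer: 73790781/350 ≈ 2.1083e+5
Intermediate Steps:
a(d) = d/350 (a(d) = d*(1/350) = d/350)
(-26136 + 236968) - a(419) = (-26136 + 236968) - 419/350 = 210832 - 1*419/350 = 210832 - 419/350 = 73790781/350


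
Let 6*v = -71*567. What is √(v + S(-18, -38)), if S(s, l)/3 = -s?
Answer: 3*I*√2958/2 ≈ 81.581*I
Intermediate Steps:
S(s, l) = -3*s (S(s, l) = 3*(-s) = -3*s)
v = -13419/2 (v = (-71*567)/6 = (⅙)*(-40257) = -13419/2 ≈ -6709.5)
√(v + S(-18, -38)) = √(-13419/2 - 3*(-18)) = √(-13419/2 + 54) = √(-13311/2) = 3*I*√2958/2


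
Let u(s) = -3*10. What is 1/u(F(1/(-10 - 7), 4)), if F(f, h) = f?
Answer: -1/30 ≈ -0.033333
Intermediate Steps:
u(s) = -30
1/u(F(1/(-10 - 7), 4)) = 1/(-30) = -1/30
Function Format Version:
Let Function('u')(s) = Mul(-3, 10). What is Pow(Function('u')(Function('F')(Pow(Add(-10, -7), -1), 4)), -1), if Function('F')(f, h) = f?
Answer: Rational(-1, 30) ≈ -0.033333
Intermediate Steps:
Function('u')(s) = -30
Pow(Function('u')(Function('F')(Pow(Add(-10, -7), -1), 4)), -1) = Pow(-30, -1) = Rational(-1, 30)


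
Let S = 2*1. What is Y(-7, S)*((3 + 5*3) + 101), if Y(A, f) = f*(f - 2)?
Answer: 0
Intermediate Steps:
S = 2
Y(A, f) = f*(-2 + f)
Y(-7, S)*((3 + 5*3) + 101) = (2*(-2 + 2))*((3 + 5*3) + 101) = (2*0)*((3 + 15) + 101) = 0*(18 + 101) = 0*119 = 0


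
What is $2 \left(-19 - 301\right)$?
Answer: $-640$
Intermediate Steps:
$2 \left(-19 - 301\right) = 2 \left(-320\right) = -640$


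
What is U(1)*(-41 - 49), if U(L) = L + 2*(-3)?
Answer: 450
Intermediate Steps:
U(L) = -6 + L (U(L) = L - 6 = -6 + L)
U(1)*(-41 - 49) = (-6 + 1)*(-41 - 49) = -5*(-90) = 450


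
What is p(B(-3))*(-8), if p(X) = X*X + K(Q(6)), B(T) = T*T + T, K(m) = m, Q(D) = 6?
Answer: -336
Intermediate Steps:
B(T) = T + T² (B(T) = T² + T = T + T²)
p(X) = 6 + X² (p(X) = X*X + 6 = X² + 6 = 6 + X²)
p(B(-3))*(-8) = (6 + (-3*(1 - 3))²)*(-8) = (6 + (-3*(-2))²)*(-8) = (6 + 6²)*(-8) = (6 + 36)*(-8) = 42*(-8) = -336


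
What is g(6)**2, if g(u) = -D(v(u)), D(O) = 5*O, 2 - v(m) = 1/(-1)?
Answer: 225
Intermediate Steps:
v(m) = 3 (v(m) = 2 - 1/(-1) = 2 - 1*(-1) = 2 + 1 = 3)
g(u) = -15 (g(u) = -5*3 = -1*15 = -15)
g(6)**2 = (-15)**2 = 225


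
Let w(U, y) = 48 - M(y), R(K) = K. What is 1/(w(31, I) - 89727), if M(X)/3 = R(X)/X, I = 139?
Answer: -1/89682 ≈ -1.1151e-5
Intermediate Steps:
M(X) = 3 (M(X) = 3*(X/X) = 3*1 = 3)
w(U, y) = 45 (w(U, y) = 48 - 1*3 = 48 - 3 = 45)
1/(w(31, I) - 89727) = 1/(45 - 89727) = 1/(-89682) = -1/89682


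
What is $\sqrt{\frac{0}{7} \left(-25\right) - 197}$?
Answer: $i \sqrt{197} \approx 14.036 i$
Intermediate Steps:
$\sqrt{\frac{0}{7} \left(-25\right) - 197} = \sqrt{0 \cdot \frac{1}{7} \left(-25\right) - 197} = \sqrt{0 \left(-25\right) - 197} = \sqrt{0 - 197} = \sqrt{-197} = i \sqrt{197}$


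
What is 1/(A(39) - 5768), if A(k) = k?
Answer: -1/5729 ≈ -0.00017455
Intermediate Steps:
1/(A(39) - 5768) = 1/(39 - 5768) = 1/(-5729) = -1/5729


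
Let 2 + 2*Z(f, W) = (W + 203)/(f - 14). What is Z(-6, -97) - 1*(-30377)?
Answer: 607467/20 ≈ 30373.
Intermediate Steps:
Z(f, W) = -1 + (203 + W)/(2*(-14 + f)) (Z(f, W) = -1 + ((W + 203)/(f - 14))/2 = -1 + ((203 + W)/(-14 + f))/2 = -1 + (203 + W)/(2*(-14 + f)))
Z(-6, -97) - 1*(-30377) = (231 - 97 - 2*(-6))/(2*(-14 - 6)) - 1*(-30377) = (½)*(231 - 97 + 12)/(-20) + 30377 = (½)*(-1/20)*146 + 30377 = -73/20 + 30377 = 607467/20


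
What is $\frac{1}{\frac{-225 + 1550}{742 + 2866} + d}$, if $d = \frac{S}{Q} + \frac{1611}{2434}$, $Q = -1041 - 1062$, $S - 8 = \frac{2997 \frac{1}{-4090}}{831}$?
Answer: $\frac{5230816213287720}{5363204285555867} \approx 0.97532$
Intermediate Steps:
$S = \frac{9062441}{1132930}$ ($S = 8 + \frac{2997 \frac{1}{-4090}}{831} = 8 + 2997 \left(- \frac{1}{4090}\right) \frac{1}{831} = 8 - \frac{999}{1132930} = \frac{9062441}{1132930} \approx 7.9991$)
$Q = -2103$ ($Q = -1041 - 1062 = -2103$)
$d = \frac{954058238074}{1449782764215}$ ($d = \frac{9062441}{1132930 \left(-2103\right)} + \frac{1611}{2434} = \frac{9062441}{1132930} \left(- \frac{1}{2103}\right) + 1611 \cdot \frac{1}{2434} = - \frac{9062441}{2382551790} + \frac{1611}{2434} = \frac{954058238074}{1449782764215} \approx 0.65807$)
$\frac{1}{\frac{-225 + 1550}{742 + 2866} + d} = \frac{1}{\frac{-225 + 1550}{742 + 2866} + \frac{954058238074}{1449782764215}} = \frac{1}{\frac{1325}{3608} + \frac{954058238074}{1449782764215}} = \frac{1}{\frac{5363204285555867}{5230816213287720}} = \frac{5230816213287720}{5363204285555867}$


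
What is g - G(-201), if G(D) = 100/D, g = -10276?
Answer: -2065376/201 ≈ -10276.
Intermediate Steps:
g - G(-201) = -10276 - 100/(-201) = -10276 - 100*(-1)/201 = -10276 - 1*(-100/201) = -10276 + 100/201 = -2065376/201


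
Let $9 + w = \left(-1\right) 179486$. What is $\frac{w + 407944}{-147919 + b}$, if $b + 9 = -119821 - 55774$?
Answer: $- \frac{228449}{323523} \approx -0.70613$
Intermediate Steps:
$w = -179495$ ($w = -9 - 179486 = -179495$)
$b = -175604$ ($b = -9 - 175595 = -175604$)
$\frac{w + 407944}{-147919 + b} = \frac{-179495 + 407944}{-147919 - 175604} = \frac{228449}{-323523} = 228449 \left(- \frac{1}{323523}\right) = - \frac{228449}{323523}$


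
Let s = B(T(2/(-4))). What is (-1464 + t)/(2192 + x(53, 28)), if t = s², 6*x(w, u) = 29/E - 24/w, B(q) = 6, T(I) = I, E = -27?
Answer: -12260808/18818327 ≈ -0.65154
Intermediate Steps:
s = 6
x(w, u) = -29/162 - 4/w (x(w, u) = (29/(-27) - 24/w)/6 = (29*(-1/27) - 24/w)/6 = (-29/27 - 24/w)/6 = -29/162 - 4/w)
t = 36 (t = 6² = 36)
(-1464 + t)/(2192 + x(53, 28)) = (-1464 + 36)/(2192 + (-29/162 - 4/53)) = -1428/(2192 + (-29/162 - 4*1/53)) = -1428/(2192 + (-29/162 - 4/53)) = -1428/(2192 - 2185/8586) = -1428/18818327/8586 = -1428*8586/18818327 = -12260808/18818327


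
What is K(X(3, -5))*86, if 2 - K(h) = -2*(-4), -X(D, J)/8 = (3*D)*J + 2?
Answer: -516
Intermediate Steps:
X(D, J) = -16 - 24*D*J (X(D, J) = -8*((3*D)*J + 2) = -8*(3*D*J + 2) = -8*(2 + 3*D*J) = -16 - 24*D*J)
K(h) = -6 (K(h) = 2 - (-2)*(-4) = 2 - 1*8 = 2 - 8 = -6)
K(X(3, -5))*86 = -6*86 = -516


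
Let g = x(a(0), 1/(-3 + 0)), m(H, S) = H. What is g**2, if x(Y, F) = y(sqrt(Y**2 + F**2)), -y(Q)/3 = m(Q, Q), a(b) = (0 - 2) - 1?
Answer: 82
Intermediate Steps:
a(b) = -3 (a(b) = -2 - 1 = -3)
y(Q) = -3*Q
x(Y, F) = -3*sqrt(F**2 + Y**2) (x(Y, F) = -3*sqrt(Y**2 + F**2) = -3*sqrt(F**2 + Y**2))
g = -sqrt(82) (g = -3*sqrt((1/(-3 + 0))**2 + (-3)**2) = -3*sqrt((1/(-3))**2 + 9) = -3*sqrt((-1/3)**2 + 9) = -3*sqrt(1/9 + 9) = -sqrt(82) ≈ -9.0554)
g**2 = (-sqrt(82))**2 = 82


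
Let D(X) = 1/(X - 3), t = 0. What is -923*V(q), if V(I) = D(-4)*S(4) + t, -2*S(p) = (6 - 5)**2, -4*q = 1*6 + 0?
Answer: -923/14 ≈ -65.929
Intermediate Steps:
D(X) = 1/(-3 + X)
q = -3/2 (q = -(1*6 + 0)/4 = -(6 + 0)/4 = -1/4*6 = -3/2 ≈ -1.5000)
S(p) = -1/2 (S(p) = -(6 - 5)**2/2 = -1/2*1**2 = -1/2*1 = -1/2)
V(I) = 1/14 (V(I) = -1/2/(-3 - 4) + 0 = -1/2/(-7) + 0 = -1/7*(-1/2) + 0 = 1/14 + 0 = 1/14)
-923*V(q) = -923*1/14 = -923/14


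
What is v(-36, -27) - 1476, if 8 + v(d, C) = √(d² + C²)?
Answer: -1439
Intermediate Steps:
v(d, C) = -8 + √(C² + d²) (v(d, C) = -8 + √(d² + C²) = -8 + √(C² + d²))
v(-36, -27) - 1476 = (-8 + √((-27)² + (-36)²)) - 1476 = (-8 + √(729 + 1296)) - 1476 = (-8 + √2025) - 1476 = (-8 + 45) - 1476 = 37 - 1476 = -1439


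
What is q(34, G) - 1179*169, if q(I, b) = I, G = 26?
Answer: -199217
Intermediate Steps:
q(34, G) - 1179*169 = 34 - 1179*169 = 34 - 199251 = -199217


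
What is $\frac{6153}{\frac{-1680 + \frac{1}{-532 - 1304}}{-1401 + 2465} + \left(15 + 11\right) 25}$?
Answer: $\frac{12019910112}{1266693119} \approx 9.4892$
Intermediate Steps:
$\frac{6153}{\frac{-1680 + \frac{1}{-532 - 1304}}{-1401 + 2465} + \left(15 + 11\right) 25} = \frac{6153}{\frac{-1680 + \frac{1}{-1836}}{1064} + 26 \cdot 25} = \frac{6153}{\left(-1680 - \frac{1}{1836}\right) \frac{1}{1064} + 650} = \frac{6153}{\left(- \frac{3084481}{1836}\right) \frac{1}{1064} + 650} = \frac{6153}{- \frac{3084481}{1953504} + 650} = \frac{6153}{\frac{1266693119}{1953504}} = 6153 \cdot \frac{1953504}{1266693119} = \frac{12019910112}{1266693119}$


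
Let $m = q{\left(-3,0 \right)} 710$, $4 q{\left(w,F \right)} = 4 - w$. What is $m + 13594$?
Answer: $\frac{29673}{2} \approx 14837.0$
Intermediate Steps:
$q{\left(w,F \right)} = 1 - \frac{w}{4}$ ($q{\left(w,F \right)} = \frac{4 - w}{4} = 1 - \frac{w}{4}$)
$m = \frac{2485}{2}$ ($m = \left(1 - - \frac{3}{4}\right) 710 = \left(1 + \frac{3}{4}\right) 710 = \frac{7}{4} \cdot 710 = \frac{2485}{2} \approx 1242.5$)
$m + 13594 = \frac{2485}{2} + 13594 = \frac{29673}{2}$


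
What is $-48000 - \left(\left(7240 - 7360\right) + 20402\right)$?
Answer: $-68282$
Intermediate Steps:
$-48000 - \left(\left(7240 - 7360\right) + 20402\right) = -48000 - \left(-120 + 20402\right) = -48000 - 20282 = -68282$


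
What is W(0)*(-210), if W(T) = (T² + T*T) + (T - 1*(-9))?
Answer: -1890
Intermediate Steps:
W(T) = 9 + T + 2*T² (W(T) = (T² + T²) + (T + 9) = 2*T² + (9 + T) = 9 + T + 2*T²)
W(0)*(-210) = (9 + 0 + 2*0²)*(-210) = (9 + 0 + 2*0)*(-210) = (9 + 0 + 0)*(-210) = 9*(-210) = -1890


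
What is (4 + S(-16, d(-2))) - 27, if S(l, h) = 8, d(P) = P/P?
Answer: -15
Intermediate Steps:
d(P) = 1
(4 + S(-16, d(-2))) - 27 = (4 + 8) - 27 = 12 - 27 = -15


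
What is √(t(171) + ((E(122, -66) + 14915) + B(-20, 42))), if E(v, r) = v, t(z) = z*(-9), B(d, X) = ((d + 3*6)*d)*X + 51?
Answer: √15229 ≈ 123.41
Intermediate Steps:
B(d, X) = 51 + X*d*(18 + d) (B(d, X) = ((d + 18)*d)*X + 51 = ((18 + d)*d)*X + 51 = (d*(18 + d))*X + 51 = X*d*(18 + d) + 51 = 51 + X*d*(18 + d))
t(z) = -9*z
√(t(171) + ((E(122, -66) + 14915) + B(-20, 42))) = √(-9*171 + ((122 + 14915) + (51 + 42*(-20)² + 18*42*(-20)))) = √(-1539 + (15037 + (51 + 42*400 - 15120))) = √(-1539 + (15037 + (51 + 16800 - 15120))) = √(-1539 + (15037 + 1731)) = √(-1539 + 16768) = √15229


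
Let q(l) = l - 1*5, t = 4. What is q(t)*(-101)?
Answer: 101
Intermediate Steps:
q(l) = -5 + l (q(l) = l - 5 = -5 + l)
q(t)*(-101) = (-5 + 4)*(-101) = -1*(-101) = 101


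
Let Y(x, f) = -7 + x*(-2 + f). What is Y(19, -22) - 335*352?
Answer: -118383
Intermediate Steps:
Y(19, -22) - 335*352 = (-7 - 2*19 - 22*19) - 335*352 = (-7 - 38 - 418) - 117920 = -463 - 117920 = -118383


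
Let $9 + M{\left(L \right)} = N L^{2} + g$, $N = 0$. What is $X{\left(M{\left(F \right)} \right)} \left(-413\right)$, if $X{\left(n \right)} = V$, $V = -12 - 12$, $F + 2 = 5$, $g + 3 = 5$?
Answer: $9912$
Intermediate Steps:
$g = 2$ ($g = -3 + 5 = 2$)
$F = 3$ ($F = -2 + 5 = 3$)
$V = -24$ ($V = -12 - 12 = -24$)
$M{\left(L \right)} = -7$ ($M{\left(L \right)} = -9 + \left(0 L^{2} + 2\right) = -9 + \left(0 + 2\right) = -9 + 2 = -7$)
$X{\left(n \right)} = -24$
$X{\left(M{\left(F \right)} \right)} \left(-413\right) = \left(-24\right) \left(-413\right) = 9912$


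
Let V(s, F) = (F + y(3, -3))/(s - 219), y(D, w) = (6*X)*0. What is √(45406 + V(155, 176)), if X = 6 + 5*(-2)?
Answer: √181613/2 ≈ 213.08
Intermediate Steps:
X = -4 (X = 6 - 10 = -4)
y(D, w) = 0 (y(D, w) = (6*(-4))*0 = -24*0 = 0)
V(s, F) = F/(-219 + s) (V(s, F) = (F + 0)/(s - 219) = F/(-219 + s))
√(45406 + V(155, 176)) = √(45406 + 176/(-219 + 155)) = √(45406 + 176/(-64)) = √(45406 + 176*(-1/64)) = √(45406 - 11/4) = √(181613/4) = √181613/2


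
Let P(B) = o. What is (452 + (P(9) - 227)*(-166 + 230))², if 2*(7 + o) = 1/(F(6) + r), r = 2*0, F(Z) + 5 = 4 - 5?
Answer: 1899913744/9 ≈ 2.1110e+8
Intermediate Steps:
F(Z) = -6 (F(Z) = -5 + (4 - 5) = -5 - 1 = -6)
r = 0
o = -85/12 (o = -7 + 1/(2*(-6 + 0)) = -7 + (½)/(-6) = -7 + (½)*(-⅙) = -7 - 1/12 = -85/12 ≈ -7.0833)
P(B) = -85/12
(452 + (P(9) - 227)*(-166 + 230))² = (452 + (-85/12 - 227)*(-166 + 230))² = (452 - 2809/12*64)² = (452 - 44944/3)² = (-43588/3)² = 1899913744/9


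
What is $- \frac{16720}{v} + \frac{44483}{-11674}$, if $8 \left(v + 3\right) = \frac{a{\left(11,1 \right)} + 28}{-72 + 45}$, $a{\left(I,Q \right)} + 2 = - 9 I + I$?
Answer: $\frac{21067408721}{3420482} \approx 6159.2$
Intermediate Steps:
$a{\left(I,Q \right)} = -2 - 8 I$ ($a{\left(I,Q \right)} = -2 + \left(- 9 I + I\right) = -2 - 8 I$)
$v = - \frac{293}{108}$ ($v = -3 + \frac{\frac{1}{-72 + 45} \left(\left(-2 - 88\right) + 28\right)}{8} = -3 + \frac{\frac{1}{-27} \left(\left(-2 - 88\right) + 28\right)}{8} = -3 + \frac{\left(- \frac{1}{27}\right) \left(-90 + 28\right)}{8} = -3 + \frac{\left(- \frac{1}{27}\right) \left(-62\right)}{8} = -3 + \frac{1}{8} \cdot \frac{62}{27} = -3 + \frac{31}{108} = - \frac{293}{108} \approx -2.713$)
$- \frac{16720}{v} + \frac{44483}{-11674} = - \frac{16720}{- \frac{293}{108}} + \frac{44483}{-11674} = \left(-16720\right) \left(- \frac{108}{293}\right) + 44483 \left(- \frac{1}{11674}\right) = \frac{1805760}{293} - \frac{44483}{11674} = \frac{21067408721}{3420482}$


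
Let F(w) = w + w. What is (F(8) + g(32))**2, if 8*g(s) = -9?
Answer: 14161/64 ≈ 221.27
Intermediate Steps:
F(w) = 2*w
g(s) = -9/8 (g(s) = (1/8)*(-9) = -9/8)
(F(8) + g(32))**2 = (2*8 - 9/8)**2 = (16 - 9/8)**2 = (119/8)**2 = 14161/64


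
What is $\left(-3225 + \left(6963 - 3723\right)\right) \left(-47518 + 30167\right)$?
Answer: $-260265$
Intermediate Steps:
$\left(-3225 + \left(6963 - 3723\right)\right) \left(-47518 + 30167\right) = \left(-3225 + \left(6963 - 3723\right)\right) \left(-17351\right) = \left(-3225 + 3240\right) \left(-17351\right) = 15 \left(-17351\right) = -260265$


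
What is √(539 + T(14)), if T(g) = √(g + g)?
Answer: √(539 + 2*√7) ≈ 23.330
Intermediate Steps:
T(g) = √2*√g (T(g) = √(2*g) = √2*√g)
√(539 + T(14)) = √(539 + √2*√14) = √(539 + 2*√7)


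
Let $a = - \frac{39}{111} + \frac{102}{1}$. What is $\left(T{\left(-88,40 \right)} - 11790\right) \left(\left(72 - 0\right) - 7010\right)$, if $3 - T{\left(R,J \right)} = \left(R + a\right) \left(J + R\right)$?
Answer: $\frac{2857616502}{37} \approx 7.7233 \cdot 10^{7}$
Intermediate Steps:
$a = \frac{3761}{37}$ ($a = \left(-39\right) \frac{1}{111} + 102 \cdot 1 = - \frac{13}{37} + 102 = \frac{3761}{37} \approx 101.65$)
$T{\left(R,J \right)} = 3 - \left(\frac{3761}{37} + R\right) \left(J + R\right)$ ($T{\left(R,J \right)} = 3 - \left(R + \frac{3761}{37}\right) \left(J + R\right) = 3 - \left(\frac{3761}{37} + R\right) \left(J + R\right)$)
$\left(T{\left(-88,40 \right)} - 11790\right) \left(\left(72 - 0\right) - 7010\right) = \left(\left(3 - \left(-88\right)^{2} - \frac{150440}{37} - - \frac{330968}{37} - 40 \left(-88\right)\right) - 11790\right) \left(\left(72 - 0\right) - 7010\right) = \left(\left(3 - 7744 - \frac{150440}{37} + \frac{330968}{37} + 3520\right) - 11790\right) \left(\left(72 + 0\right) - 7010\right) = \left(\left(3 - 7744 - \frac{150440}{37} + \frac{330968}{37} + 3520\right) - 11790\right) \left(72 - 7010\right) = \left(\frac{24351}{37} - 11790\right) \left(-6938\right) = \left(- \frac{411879}{37}\right) \left(-6938\right) = \frac{2857616502}{37}$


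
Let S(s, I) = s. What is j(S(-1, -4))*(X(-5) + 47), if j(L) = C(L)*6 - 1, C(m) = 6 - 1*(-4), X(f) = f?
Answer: 2478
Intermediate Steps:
C(m) = 10 (C(m) = 6 + 4 = 10)
j(L) = 59 (j(L) = 10*6 - 1 = 60 - 1 = 59)
j(S(-1, -4))*(X(-5) + 47) = 59*(-5 + 47) = 59*42 = 2478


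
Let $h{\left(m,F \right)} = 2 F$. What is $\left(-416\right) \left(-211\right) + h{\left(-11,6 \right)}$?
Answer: $87788$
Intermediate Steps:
$\left(-416\right) \left(-211\right) + h{\left(-11,6 \right)} = \left(-416\right) \left(-211\right) + 2 \cdot 6 = 87776 + 12 = 87788$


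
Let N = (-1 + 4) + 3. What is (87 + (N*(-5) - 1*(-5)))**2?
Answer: 3844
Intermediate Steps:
N = 6 (N = 3 + 3 = 6)
(87 + (N*(-5) - 1*(-5)))**2 = (87 + (6*(-5) - 1*(-5)))**2 = (87 + (-30 + 5))**2 = (87 - 25)**2 = 62**2 = 3844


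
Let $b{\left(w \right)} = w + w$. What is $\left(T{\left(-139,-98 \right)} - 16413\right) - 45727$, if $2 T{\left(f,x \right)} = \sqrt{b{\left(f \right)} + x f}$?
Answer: $-62140 + 2 \sqrt{834} \approx -62082.0$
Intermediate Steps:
$b{\left(w \right)} = 2 w$
$T{\left(f,x \right)} = \frac{\sqrt{2 f + f x}}{2}$ ($T{\left(f,x \right)} = \frac{\sqrt{2 f + x f}}{2} = \frac{\sqrt{2 f + f x}}{2}$)
$\left(T{\left(-139,-98 \right)} - 16413\right) - 45727 = \left(\frac{\sqrt{- 139 \left(2 - 98\right)}}{2} - 16413\right) - 45727 = \left(\frac{\sqrt{\left(-139\right) \left(-96\right)}}{2} - 16413\right) - 45727 = \left(\frac{\sqrt{13344}}{2} - 16413\right) - 45727 = \left(\frac{4 \sqrt{834}}{2} - 16413\right) - 45727 = \left(2 \sqrt{834} - 16413\right) - 45727 = \left(-16413 + 2 \sqrt{834}\right) - 45727 = -62140 + 2 \sqrt{834}$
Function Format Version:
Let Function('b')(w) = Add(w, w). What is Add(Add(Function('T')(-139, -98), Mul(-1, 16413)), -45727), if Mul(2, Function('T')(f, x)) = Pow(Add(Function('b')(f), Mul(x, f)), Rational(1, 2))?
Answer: Add(-62140, Mul(2, Pow(834, Rational(1, 2)))) ≈ -62082.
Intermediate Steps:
Function('b')(w) = Mul(2, w)
Function('T')(f, x) = Mul(Rational(1, 2), Pow(Add(Mul(2, f), Mul(f, x)), Rational(1, 2))) (Function('T')(f, x) = Mul(Rational(1, 2), Pow(Add(Mul(2, f), Mul(x, f)), Rational(1, 2))) = Mul(Rational(1, 2), Pow(Add(Mul(2, f), Mul(f, x)), Rational(1, 2))))
Add(Add(Function('T')(-139, -98), Mul(-1, 16413)), -45727) = Add(Add(Mul(Rational(1, 2), Pow(Mul(-139, Add(2, -98)), Rational(1, 2))), Mul(-1, 16413)), -45727) = Add(Add(Mul(Rational(1, 2), Pow(Mul(-139, -96), Rational(1, 2))), -16413), -45727) = Add(Add(Mul(Rational(1, 2), Pow(13344, Rational(1, 2))), -16413), -45727) = Add(Add(Mul(Rational(1, 2), Mul(4, Pow(834, Rational(1, 2)))), -16413), -45727) = Add(Add(Mul(2, Pow(834, Rational(1, 2))), -16413), -45727) = Add(Add(-16413, Mul(2, Pow(834, Rational(1, 2)))), -45727) = Add(-62140, Mul(2, Pow(834, Rational(1, 2))))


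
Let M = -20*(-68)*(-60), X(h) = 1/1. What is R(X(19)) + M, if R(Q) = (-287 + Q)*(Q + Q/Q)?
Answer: -82172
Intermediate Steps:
X(h) = 1
M = -81600 (M = 1360*(-60) = -81600)
R(Q) = (1 + Q)*(-287 + Q) (R(Q) = (-287 + Q)*(Q + 1) = (-287 + Q)*(1 + Q) = (1 + Q)*(-287 + Q))
R(X(19)) + M = (-287 + 1**2 - 286*1) - 81600 = (-287 + 1 - 286) - 81600 = -572 - 81600 = -82172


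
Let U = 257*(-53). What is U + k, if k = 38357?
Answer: 24736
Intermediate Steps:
U = -13621
U + k = -13621 + 38357 = 24736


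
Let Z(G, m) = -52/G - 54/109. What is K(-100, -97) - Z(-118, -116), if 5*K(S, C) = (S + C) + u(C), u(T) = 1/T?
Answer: -24545138/623807 ≈ -39.347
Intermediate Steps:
K(S, C) = C/5 + S/5 + 1/(5*C) (K(S, C) = ((S + C) + 1/C)/5 = ((C + S) + 1/C)/5 = (C + S + 1/C)/5 = C/5 + S/5 + 1/(5*C))
Z(G, m) = -54/109 - 52/G (Z(G, m) = -52/G - 54*1/109 = -52/G - 54/109 = -54/109 - 52/G)
K(-100, -97) - Z(-118, -116) = (1/5)*(1 - 97*(-97 - 100))/(-97) - (-54/109 - 52/(-118)) = (1/5)*(-1/97)*(1 - 97*(-197)) - (-54/109 - 52*(-1/118)) = (1/5)*(-1/97)*(1 + 19109) - (-54/109 + 26/59) = (1/5)*(-1/97)*19110 - 1*(-352/6431) = -3822/97 + 352/6431 = -24545138/623807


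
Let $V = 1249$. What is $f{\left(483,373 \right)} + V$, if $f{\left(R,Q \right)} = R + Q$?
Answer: $2105$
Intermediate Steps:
$f{\left(R,Q \right)} = Q + R$
$f{\left(483,373 \right)} + V = \left(373 + 483\right) + 1249 = 856 + 1249 = 2105$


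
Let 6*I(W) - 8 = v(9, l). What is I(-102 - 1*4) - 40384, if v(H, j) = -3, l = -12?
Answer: -242299/6 ≈ -40383.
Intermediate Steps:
I(W) = ⅚ (I(W) = 4/3 + (⅙)*(-3) = 4/3 - ½ = ⅚)
I(-102 - 1*4) - 40384 = ⅚ - 40384 = -242299/6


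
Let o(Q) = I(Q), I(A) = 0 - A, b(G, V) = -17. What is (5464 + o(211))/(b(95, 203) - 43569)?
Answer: -5253/43586 ≈ -0.12052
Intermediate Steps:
I(A) = -A
o(Q) = -Q
(5464 + o(211))/(b(95, 203) - 43569) = (5464 - 1*211)/(-17 - 43569) = (5464 - 211)/(-43586) = 5253*(-1/43586) = -5253/43586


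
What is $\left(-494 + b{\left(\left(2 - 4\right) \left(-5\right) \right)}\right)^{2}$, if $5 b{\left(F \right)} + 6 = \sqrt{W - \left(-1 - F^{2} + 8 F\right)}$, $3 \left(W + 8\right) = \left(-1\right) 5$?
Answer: $\frac{\left(7428 - \sqrt{102}\right)^{2}}{225} \approx 2.4456 \cdot 10^{5}$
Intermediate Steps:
$W = - \frac{29}{3}$ ($W = -8 + \frac{\left(-1\right) 5}{3} = -8 + \frac{1}{3} \left(-5\right) = -8 - \frac{5}{3} = - \frac{29}{3} \approx -9.6667$)
$b{\left(F \right)} = - \frac{6}{5} + \frac{\sqrt{- \frac{26}{3} + F^{2} - 8 F}}{5}$ ($b{\left(F \right)} = - \frac{6}{5} + \frac{\sqrt{- \frac{29}{3} - \left(-1 - F^{2} + 8 F\right)}}{5} = - \frac{6}{5} + \frac{\sqrt{- \frac{29}{3} + \left(1 + F^{2} - 8 F\right)}}{5} = - \frac{6}{5} + \frac{\sqrt{- \frac{26}{3} + F^{2} - 8 F}}{5}$)
$\left(-494 + b{\left(\left(2 - 4\right) \left(-5\right) \right)}\right)^{2} = \left(-494 - \left(\frac{6}{5} - \frac{\sqrt{-78 - 72 \left(2 - 4\right) \left(-5\right) + 9 \left(\left(2 - 4\right) \left(-5\right)\right)^{2}}}{15}\right)\right)^{2} = \left(-494 - \left(\frac{6}{5} - \frac{\sqrt{-78 - 72 \left(\left(-2\right) \left(-5\right)\right) + 9 \left(\left(-2\right) \left(-5\right)\right)^{2}}}{15}\right)\right)^{2} = \left(-494 - \left(\frac{6}{5} - \frac{\sqrt{-78 - 720 + 9 \cdot 10^{2}}}{15}\right)\right)^{2} = \left(-494 - \left(\frac{6}{5} - \frac{\sqrt{-78 - 720 + 9 \cdot 100}}{15}\right)\right)^{2} = \left(-494 - \left(\frac{6}{5} - \frac{\sqrt{-78 - 720 + 900}}{15}\right)\right)^{2} = \left(-494 - \left(\frac{6}{5} - \frac{\sqrt{102}}{15}\right)\right)^{2} = \left(- \frac{2476}{5} + \frac{\sqrt{102}}{15}\right)^{2}$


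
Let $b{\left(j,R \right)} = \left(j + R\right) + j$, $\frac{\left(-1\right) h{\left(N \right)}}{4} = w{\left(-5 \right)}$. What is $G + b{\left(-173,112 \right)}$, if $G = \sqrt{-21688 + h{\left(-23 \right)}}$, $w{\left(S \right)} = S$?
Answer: $-234 + 2 i \sqrt{5417} \approx -234.0 + 147.2 i$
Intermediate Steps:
$h{\left(N \right)} = 20$ ($h{\left(N \right)} = \left(-4\right) \left(-5\right) = 20$)
$b{\left(j,R \right)} = R + 2 j$ ($b{\left(j,R \right)} = \left(R + j\right) + j = R + 2 j$)
$G = 2 i \sqrt{5417}$ ($G = \sqrt{-21688 + 20} = \sqrt{-21668} = 2 i \sqrt{5417} \approx 147.2 i$)
$G + b{\left(-173,112 \right)} = 2 i \sqrt{5417} + \left(112 + 2 \left(-173\right)\right) = 2 i \sqrt{5417} + \left(112 - 346\right) = 2 i \sqrt{5417} - 234 = -234 + 2 i \sqrt{5417}$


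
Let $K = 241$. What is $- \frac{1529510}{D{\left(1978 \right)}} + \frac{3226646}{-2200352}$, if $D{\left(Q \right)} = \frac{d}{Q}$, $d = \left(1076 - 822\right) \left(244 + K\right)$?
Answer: $- \frac{332863906851765}{13553068144} \approx -24560.0$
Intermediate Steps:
$d = 123190$ ($d = \left(1076 - 822\right) \left(244 + 241\right) = 254 \cdot 485 = 123190$)
$D{\left(Q \right)} = \frac{123190}{Q}$
$- \frac{1529510}{D{\left(1978 \right)}} + \frac{3226646}{-2200352} = - \frac{1529510}{123190 \cdot \frac{1}{1978}} + \frac{3226646}{-2200352} = - \frac{1529510}{123190 \cdot \frac{1}{1978}} + 3226646 \left(- \frac{1}{2200352}\right) = - \frac{1529510}{\frac{61595}{989}} - \frac{1613323}{1100176} = \left(-1529510\right) \frac{989}{61595} - \frac{1613323}{1100176} = - \frac{302537078}{12319} - \frac{1613323}{1100176} = - \frac{332863906851765}{13553068144}$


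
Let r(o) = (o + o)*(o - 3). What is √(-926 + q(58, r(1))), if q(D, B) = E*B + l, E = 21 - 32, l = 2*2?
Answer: I*√878 ≈ 29.631*I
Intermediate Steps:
l = 4
r(o) = 2*o*(-3 + o) (r(o) = (2*o)*(-3 + o) = 2*o*(-3 + o))
E = -11
q(D, B) = 4 - 11*B (q(D, B) = -11*B + 4 = 4 - 11*B)
√(-926 + q(58, r(1))) = √(-926 + (4 - 22*(-3 + 1))) = √(-926 + (4 - 22*(-2))) = √(-926 + (4 - 11*(-4))) = √(-926 + (4 + 44)) = √(-926 + 48) = √(-878) = I*√878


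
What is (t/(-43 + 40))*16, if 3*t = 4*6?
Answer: -128/3 ≈ -42.667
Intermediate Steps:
t = 8 (t = (4*6)/3 = (⅓)*24 = 8)
(t/(-43 + 40))*16 = (8/(-43 + 40))*16 = (8/(-3))*16 = (8*(-⅓))*16 = -8/3*16 = -128/3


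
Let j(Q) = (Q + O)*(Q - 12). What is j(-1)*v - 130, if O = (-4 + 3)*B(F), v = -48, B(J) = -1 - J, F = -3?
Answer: -2002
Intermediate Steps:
O = -2 (O = (-4 + 3)*(-1 - 1*(-3)) = -(-1 + 3) = -1*2 = -2)
j(Q) = (-12 + Q)*(-2 + Q) (j(Q) = (Q - 2)*(Q - 12) = (-2 + Q)*(-12 + Q) = (-12 + Q)*(-2 + Q))
j(-1)*v - 130 = (24 + (-1)² - 14*(-1))*(-48) - 130 = (24 + 1 + 14)*(-48) - 130 = 39*(-48) - 130 = -1872 - 130 = -2002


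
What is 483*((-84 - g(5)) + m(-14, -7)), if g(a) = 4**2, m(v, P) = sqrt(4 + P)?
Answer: -48300 + 483*I*sqrt(3) ≈ -48300.0 + 836.58*I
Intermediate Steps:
g(a) = 16
483*((-84 - g(5)) + m(-14, -7)) = 483*((-84 - 1*16) + sqrt(4 - 7)) = 483*((-84 - 16) + sqrt(-3)) = 483*(-100 + I*sqrt(3)) = -48300 + 483*I*sqrt(3)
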